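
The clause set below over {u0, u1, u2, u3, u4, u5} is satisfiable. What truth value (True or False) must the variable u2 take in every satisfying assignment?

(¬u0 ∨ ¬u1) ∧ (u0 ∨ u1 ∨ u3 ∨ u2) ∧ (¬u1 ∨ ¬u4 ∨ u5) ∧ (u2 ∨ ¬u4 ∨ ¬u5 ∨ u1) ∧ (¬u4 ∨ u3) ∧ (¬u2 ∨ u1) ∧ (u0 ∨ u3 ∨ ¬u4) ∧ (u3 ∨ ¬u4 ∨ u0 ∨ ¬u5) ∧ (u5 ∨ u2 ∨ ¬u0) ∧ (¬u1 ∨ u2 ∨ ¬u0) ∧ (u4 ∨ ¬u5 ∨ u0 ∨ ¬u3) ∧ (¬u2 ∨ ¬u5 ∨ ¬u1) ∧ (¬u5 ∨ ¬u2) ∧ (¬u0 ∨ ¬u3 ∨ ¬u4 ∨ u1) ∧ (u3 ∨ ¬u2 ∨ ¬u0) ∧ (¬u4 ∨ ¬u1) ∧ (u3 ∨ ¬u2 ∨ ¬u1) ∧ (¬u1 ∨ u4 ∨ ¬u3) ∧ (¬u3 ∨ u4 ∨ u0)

False

Suppose u2 = True.
The clause (u1) is unit, so u1 = True.
The clause (¬u0) is unit, so u0 = False.
The clause (¬u5) is unit, so u5 = False.
The clause (¬u4) is unit, so u4 = False.
The clause (u3) is unit, so u3 = True.
But (¬u3) is also a unit clause — contradiction.
So every satisfying assignment has u2 = False.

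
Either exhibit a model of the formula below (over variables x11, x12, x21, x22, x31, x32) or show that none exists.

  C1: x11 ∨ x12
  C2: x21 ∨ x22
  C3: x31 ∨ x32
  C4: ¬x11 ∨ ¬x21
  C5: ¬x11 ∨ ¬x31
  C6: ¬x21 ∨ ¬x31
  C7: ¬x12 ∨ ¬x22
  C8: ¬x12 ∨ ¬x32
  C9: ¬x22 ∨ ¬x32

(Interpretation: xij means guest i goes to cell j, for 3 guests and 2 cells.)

Suppose x11 = True.
Unit clause (¬x21) forces x21 = False.
Unit clause (x22) forces x22 = True.
Unit clause (¬x31) forces x31 = False.
Unit clause (x32) forces x32 = True.
But (¬x32) is also a unit clause — contradiction.
So x11 must be the other value — set x11 = False.
Unit clause (x12) forces x12 = True.
Unit clause (¬x22) forces x22 = False.
Unit clause (x21) forces x21 = True.
Unit clause (¬x31) forces x31 = False.
Unit clause (x32) forces x32 = True.
But (¬x32) is also a unit clause — contradiction.
Either choice for x11 ends in contradiction.

UNSATISFIABLE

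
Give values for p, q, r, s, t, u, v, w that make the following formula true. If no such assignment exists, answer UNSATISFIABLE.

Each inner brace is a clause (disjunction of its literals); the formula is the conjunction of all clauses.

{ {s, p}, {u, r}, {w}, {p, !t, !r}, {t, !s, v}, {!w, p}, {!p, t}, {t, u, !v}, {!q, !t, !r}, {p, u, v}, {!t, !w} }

UNSATISFIABLE

Unit clause (w) forces w = true.
Unit clause (p) forces p = true.
Unit clause (t) forces t = true.
But (!t) is also a unit clause — contradiction.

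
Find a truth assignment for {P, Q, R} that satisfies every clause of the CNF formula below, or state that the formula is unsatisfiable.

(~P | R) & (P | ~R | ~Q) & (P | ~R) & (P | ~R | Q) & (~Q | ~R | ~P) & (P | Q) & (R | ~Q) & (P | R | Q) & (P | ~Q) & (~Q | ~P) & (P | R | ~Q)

P=1,  Q=0,  R=1

Suppose P = 1.
(R) alone gives R = 1.
(~Q) alone gives Q = 0.
All clauses are satisfied.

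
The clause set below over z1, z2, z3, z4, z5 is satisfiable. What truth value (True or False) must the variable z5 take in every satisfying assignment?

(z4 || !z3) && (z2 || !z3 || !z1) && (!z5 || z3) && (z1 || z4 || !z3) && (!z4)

Suppose z5 = true.
The clause (z3) is unit, so z3 = true.
The clause (z4) is unit, so z4 = true.
Now (!z4) is unsatisfied and unit — conflict.
So every satisfying assignment has z5 = False.

False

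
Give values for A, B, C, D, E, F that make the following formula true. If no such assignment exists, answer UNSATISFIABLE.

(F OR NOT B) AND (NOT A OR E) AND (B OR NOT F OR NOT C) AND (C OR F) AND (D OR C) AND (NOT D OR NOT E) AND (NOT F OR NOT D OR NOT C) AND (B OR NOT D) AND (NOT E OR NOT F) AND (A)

The clause (A) is unit, so A = true.
The clause (E) is unit, so E = true.
The clause (NOT D) is unit, so D = false.
The clause (C) is unit, so C = true.
The clause (NOT F) is unit, so F = false.
The clause (NOT B) is unit, so B = false.
This assignment satisfies each clause.

A: true,  B: false,  C: true,  D: false,  E: true,  F: false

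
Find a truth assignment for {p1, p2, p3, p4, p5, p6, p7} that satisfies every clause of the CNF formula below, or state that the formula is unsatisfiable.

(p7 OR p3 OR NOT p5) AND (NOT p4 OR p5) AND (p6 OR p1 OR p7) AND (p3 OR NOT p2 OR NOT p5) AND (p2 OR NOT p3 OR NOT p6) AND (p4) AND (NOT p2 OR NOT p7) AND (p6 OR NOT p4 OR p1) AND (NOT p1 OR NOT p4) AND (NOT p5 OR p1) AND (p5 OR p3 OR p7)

UNSATISFIABLE

From the singleton clause (p4), p4 = true.
From the singleton clause (p5), p5 = true.
From the singleton clause (NOT p1), p1 = false.
But (p1) is also a unit clause — contradiction.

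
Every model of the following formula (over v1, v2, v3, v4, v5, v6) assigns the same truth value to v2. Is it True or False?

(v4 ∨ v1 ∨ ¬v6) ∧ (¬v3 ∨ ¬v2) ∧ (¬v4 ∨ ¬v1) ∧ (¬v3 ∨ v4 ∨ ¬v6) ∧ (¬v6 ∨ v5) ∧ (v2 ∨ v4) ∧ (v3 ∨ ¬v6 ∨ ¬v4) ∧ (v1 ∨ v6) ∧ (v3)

False

Suppose v2 = True.
Unit clause (¬v3) forces v3 = False.
That conflicts with the unit clause (v3).
So every satisfying assignment has v2 = False.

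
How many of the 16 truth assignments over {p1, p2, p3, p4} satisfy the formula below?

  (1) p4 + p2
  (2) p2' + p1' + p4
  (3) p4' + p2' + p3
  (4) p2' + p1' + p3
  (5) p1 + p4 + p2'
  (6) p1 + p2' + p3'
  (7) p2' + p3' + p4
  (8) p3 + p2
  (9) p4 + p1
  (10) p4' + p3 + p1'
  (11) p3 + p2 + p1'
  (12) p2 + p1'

2

There are 2^4 = 16 truth assignments over (p1, p2, p3, p4).
Check each against the 12 clauses (columns in the order p1, p2, p3, p4):
  F F F F  ✗ fails (p4 + p2)
  F F F T  ✗ fails (p3 + p2)
  F F T F  ✗ fails (p4 + p2)
  F F T T  ✓ satisfies all
  F T F F  ✗ fails (p1 + p4 + p2')
  F T F T  ✗ fails (p4' + p2' + p3)
  F T T F  ✗ fails (p1 + p4 + p2')
  F T T T  ✗ fails (p1 + p2' + p3')
  T F F F  ✗ fails (p4 + p2)
  T F F T  ✗ fails (p3 + p2)
  T F T F  ✗ fails (p4 + p2)
  T F T T  ✗ fails (p2 + p1')
  T T F F  ✗ fails (p2' + p1' + p4)
  T T F T  ✗ fails (p4' + p2' + p3)
  T T T F  ✗ fails (p2' + p1' + p4)
  T T T T  ✓ satisfies all
2 of the 16 rows are models.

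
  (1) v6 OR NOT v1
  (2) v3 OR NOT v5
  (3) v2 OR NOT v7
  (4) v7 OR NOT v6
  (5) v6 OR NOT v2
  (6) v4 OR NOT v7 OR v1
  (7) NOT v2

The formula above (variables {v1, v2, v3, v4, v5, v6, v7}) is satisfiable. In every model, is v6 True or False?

False

Suppose v6 = true.
(v7) alone gives v7 = true.
(v2) alone gives v2 = true.
But (NOT v2) is also a unit clause — contradiction.
So every satisfying assignment has v6 = False.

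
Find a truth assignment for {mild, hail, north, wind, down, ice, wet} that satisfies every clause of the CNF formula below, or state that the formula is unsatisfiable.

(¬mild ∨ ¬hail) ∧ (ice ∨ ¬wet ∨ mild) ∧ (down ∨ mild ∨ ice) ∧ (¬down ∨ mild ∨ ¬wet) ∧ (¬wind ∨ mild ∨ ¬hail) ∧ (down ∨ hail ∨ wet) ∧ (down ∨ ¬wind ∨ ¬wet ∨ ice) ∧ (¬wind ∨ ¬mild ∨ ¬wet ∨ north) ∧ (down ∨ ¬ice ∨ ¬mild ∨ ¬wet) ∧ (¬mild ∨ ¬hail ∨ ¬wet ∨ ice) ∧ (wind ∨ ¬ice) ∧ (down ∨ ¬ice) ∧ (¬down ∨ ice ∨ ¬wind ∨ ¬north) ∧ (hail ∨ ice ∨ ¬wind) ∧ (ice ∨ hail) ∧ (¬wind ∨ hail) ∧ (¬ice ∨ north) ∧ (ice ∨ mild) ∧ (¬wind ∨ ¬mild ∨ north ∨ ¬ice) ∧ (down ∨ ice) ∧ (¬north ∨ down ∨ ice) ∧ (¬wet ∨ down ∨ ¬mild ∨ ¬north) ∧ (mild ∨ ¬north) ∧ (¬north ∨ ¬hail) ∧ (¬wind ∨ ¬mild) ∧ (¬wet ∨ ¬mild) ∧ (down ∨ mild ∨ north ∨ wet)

UNSATISFIABLE

Branch on mild: set mild = False.
Unit clause (ice) forces ice = True.
Unit clause (wind) forces wind = True.
Unit clause (¬hail) forces hail = False.
That conflicts with the unit clause (hail).
That branch fails; take mild = True instead.
Unit clause (¬hail) forces hail = False.
Unit clause (ice) forces ice = True.
Unit clause (wind) forces wind = True.
That conflicts with the unit clause (¬wind).
Both values of mild lead to a conflict.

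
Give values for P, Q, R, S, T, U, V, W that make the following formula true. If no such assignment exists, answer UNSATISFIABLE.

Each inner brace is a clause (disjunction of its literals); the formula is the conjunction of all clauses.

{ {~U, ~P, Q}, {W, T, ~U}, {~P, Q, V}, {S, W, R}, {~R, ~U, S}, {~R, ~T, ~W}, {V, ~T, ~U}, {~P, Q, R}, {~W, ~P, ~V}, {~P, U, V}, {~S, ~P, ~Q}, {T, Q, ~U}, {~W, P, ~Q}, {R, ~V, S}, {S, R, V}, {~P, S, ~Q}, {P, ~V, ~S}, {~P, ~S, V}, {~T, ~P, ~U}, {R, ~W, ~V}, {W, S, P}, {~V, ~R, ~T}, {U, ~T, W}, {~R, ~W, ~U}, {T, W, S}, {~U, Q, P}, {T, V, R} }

Branch on U: set U = 0.
Branch on P: set P = 0.
Branch on W: set W = 1.
(~Q) alone gives Q = 0.
Branch on R: set R = 0.
(~V) alone gives V = 0.
(S) alone gives S = 1.
(T) alone gives T = 1.
Every clause now holds.

P ↦ 0,  Q ↦ 0,  R ↦ 0,  S ↦ 1,  T ↦ 1,  U ↦ 0,  V ↦ 0,  W ↦ 1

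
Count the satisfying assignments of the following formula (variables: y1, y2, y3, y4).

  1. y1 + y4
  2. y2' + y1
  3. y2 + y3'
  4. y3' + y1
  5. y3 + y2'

5

There are 2^4 = 16 truth assignments over (y1, y2, y3, y4).
Check each against the 5 clauses (columns in the order y1, y2, y3, y4):
  F F F F  ✗ fails (y1 + y4)
  F F F T  ✓ satisfies all
  F F T F  ✗ fails (y1 + y4)
  F F T T  ✗ fails (y2 + y3')
  F T F F  ✗ fails (y1 + y4)
  F T F T  ✗ fails (y2' + y1)
  F T T F  ✗ fails (y1 + y4)
  F T T T  ✗ fails (y2' + y1)
  T F F F  ✓ satisfies all
  T F F T  ✓ satisfies all
  T F T F  ✗ fails (y2 + y3')
  T F T T  ✗ fails (y2 + y3')
  T T F F  ✗ fails (y3 + y2')
  T T F T  ✗ fails (y3 + y2')
  T T T F  ✓ satisfies all
  T T T T  ✓ satisfies all
5 of the 16 rows are models.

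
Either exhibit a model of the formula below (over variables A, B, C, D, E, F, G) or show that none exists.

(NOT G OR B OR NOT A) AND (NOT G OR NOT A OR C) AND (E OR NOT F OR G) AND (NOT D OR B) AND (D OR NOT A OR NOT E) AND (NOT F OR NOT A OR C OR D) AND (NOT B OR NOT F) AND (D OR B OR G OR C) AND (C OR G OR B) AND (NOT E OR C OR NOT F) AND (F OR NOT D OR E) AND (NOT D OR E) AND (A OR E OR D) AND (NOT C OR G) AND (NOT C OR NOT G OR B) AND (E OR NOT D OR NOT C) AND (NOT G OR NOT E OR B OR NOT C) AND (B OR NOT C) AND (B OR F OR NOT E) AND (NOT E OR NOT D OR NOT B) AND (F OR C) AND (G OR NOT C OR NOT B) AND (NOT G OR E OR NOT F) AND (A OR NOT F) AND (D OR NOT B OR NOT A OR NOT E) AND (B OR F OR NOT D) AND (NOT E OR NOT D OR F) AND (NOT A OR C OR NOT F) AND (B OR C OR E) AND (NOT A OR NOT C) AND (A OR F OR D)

Case D = false:
Case A = false:
(E) alone gives E = true.
(NOT F) alone gives F = false.
That conflicts with the unit clause (F).
Backtrack on A: now try A = true.
(NOT E) alone gives E = false.
(NOT C) alone gives C = false.
(NOT G) alone gives G = false.
(NOT F) alone gives F = false.
That conflicts with the unit clause (F).
Neither A = true nor A = false works.
Backtrack on D: now try D = true.
(B) alone gives B = true.
(NOT F) alone gives F = false.
(E) alone gives E = true.
That conflicts with the unit clause (NOT E).
Neither D = true nor D = false works.

UNSATISFIABLE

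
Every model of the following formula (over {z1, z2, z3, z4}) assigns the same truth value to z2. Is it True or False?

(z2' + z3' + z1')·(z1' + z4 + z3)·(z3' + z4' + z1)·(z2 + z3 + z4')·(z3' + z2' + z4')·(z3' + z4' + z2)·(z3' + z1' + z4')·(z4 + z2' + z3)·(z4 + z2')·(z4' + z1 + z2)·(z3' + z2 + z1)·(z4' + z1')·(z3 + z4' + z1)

Suppose z2 = 1.
From the singleton clause (z4), z4 = 1.
From the singleton clause (z3'), z3 = 0.
From the singleton clause (z1'), z1 = 0.
That conflicts with the unit clause (z1).
So every satisfying assignment has z2 = False.

False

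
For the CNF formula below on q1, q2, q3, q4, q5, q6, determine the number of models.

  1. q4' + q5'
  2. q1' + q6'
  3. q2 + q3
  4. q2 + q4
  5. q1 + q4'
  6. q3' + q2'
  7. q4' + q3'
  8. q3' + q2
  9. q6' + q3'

7

There are 2^6 = 64 truth assignments over (q1, q2, q3, q4, q5, q6).
Split on q5. With q5 = 1, the clauses containing q5 are satisfied and q5' drops from the rest; 3 of the 2^5 = 32 assignments to the other variables satisfy what remains.
With q5 = 0, by the same count on the reduced clause set, 4 assignments work.
(One model: q1=F, q2=T, q3=F, q4=F, q5=F, q6=F.)
Total: 3 + 4 = 7.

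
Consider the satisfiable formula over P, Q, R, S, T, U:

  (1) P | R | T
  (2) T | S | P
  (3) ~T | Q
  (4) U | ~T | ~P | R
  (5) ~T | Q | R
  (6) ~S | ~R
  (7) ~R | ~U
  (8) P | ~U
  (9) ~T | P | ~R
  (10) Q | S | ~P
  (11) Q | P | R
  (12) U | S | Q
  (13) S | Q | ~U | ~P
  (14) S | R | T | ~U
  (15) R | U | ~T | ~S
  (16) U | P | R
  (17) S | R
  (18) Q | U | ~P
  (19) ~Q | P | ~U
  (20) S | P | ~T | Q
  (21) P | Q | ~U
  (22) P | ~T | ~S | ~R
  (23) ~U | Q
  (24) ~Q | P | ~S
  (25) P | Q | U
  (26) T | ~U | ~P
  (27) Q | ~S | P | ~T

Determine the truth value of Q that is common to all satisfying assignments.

Suppose Q = 0.
From the singleton clause (~T), T = 0.
From the singleton clause (~U), U = 0.
From the singleton clause (S), S = 1.
From the singleton clause (~R), R = 0.
From the singleton clause (P), P = 1.
Now (~P) is unsatisfied and unit — conflict.
So every satisfying assignment has Q = True.

True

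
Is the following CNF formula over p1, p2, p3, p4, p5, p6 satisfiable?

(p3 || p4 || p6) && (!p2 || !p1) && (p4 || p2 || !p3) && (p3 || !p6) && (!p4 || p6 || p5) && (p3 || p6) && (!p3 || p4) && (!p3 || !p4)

Case p2 = false:
Case p4 = true:
The clause (!p3) is unit, so p3 = false.
The clause (!p6) is unit, so p6 = false.
Now (p6) is unsatisfied and unit — conflict.
Backtrack on p4: now try p4 = false.
The clause (!p3) is unit, so p3 = false.
The clause (p6) is unit, so p6 = true.
Now (!p6) is unsatisfied and unit — conflict.
Neither p4 = true nor p4 = false works.
Backtrack on p2: now try p2 = true.
The clause (!p1) is unit, so p1 = false.
Case p3 = true:
The clause (p4) is unit, so p4 = true.
Now (!p4) is unsatisfied and unit — conflict.
Backtrack on p3: now try p3 = false.
The clause (!p6) is unit, so p6 = false.
Now (p6) is unsatisfied and unit — conflict.
Neither p3 = true nor p3 = false works.
Neither p2 = true nor p2 = false works.
No assignment satisfies every clause.

No, unsatisfiable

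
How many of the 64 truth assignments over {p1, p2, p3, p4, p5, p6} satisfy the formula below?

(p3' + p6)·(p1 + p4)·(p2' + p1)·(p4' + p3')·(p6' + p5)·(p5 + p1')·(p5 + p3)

There are 2^6 = 64 truth assignments over (p1, p2, p3, p4, p5, p6).
Split on p4. With p4 = 1, the clauses containing p4 are satisfied and p4' drops from the rest; 6 of the 2^5 = 32 assignments to the other variables satisfy what remains.
With p4 = 0, by the same count on the reduced clause set, 6 assignments work.
Total: 6 + 6 = 12.

12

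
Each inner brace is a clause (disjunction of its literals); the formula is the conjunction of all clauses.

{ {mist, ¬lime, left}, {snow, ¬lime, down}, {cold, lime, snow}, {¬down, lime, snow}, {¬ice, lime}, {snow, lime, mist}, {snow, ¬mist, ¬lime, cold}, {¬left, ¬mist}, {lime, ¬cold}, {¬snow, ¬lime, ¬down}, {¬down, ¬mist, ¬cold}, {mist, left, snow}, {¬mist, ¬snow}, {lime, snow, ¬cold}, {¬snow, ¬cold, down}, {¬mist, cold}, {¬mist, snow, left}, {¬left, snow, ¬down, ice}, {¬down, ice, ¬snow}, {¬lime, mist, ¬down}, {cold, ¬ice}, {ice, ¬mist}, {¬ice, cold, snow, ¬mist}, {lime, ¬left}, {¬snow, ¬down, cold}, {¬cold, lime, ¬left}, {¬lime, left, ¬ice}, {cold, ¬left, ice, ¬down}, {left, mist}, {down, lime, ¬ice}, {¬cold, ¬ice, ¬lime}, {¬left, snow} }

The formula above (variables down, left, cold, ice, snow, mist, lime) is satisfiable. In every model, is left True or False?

True

Suppose left = False.
(mist) alone gives mist = True.
(¬snow) alone gives snow = False.
But (snow) is also a unit clause — contradiction.
So every satisfying assignment has left = True.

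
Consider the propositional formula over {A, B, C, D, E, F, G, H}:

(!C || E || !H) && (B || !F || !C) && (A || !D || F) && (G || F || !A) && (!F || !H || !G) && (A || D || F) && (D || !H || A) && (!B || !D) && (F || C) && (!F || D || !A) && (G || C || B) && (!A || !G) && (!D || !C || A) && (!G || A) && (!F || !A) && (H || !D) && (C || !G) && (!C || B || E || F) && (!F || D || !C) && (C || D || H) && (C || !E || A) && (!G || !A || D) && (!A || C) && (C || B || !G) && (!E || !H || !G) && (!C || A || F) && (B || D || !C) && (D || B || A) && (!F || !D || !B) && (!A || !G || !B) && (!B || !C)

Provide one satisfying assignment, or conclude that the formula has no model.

Try B = false.
Try F = false.
The clause (C) is unit, so C = true.
The clause (E) is unit, so E = true.
The clause (A) is unit, so A = true.
The clause (G) is unit, so G = true.
That conflicts with the unit clause (!G).
Backtrack on F: now try F = true.
The clause (!C) is unit, so C = false.
The clause (G) is unit, so G = true.
That conflicts with the unit clause (!G).
Both values of F lead to a conflict.
Backtrack on B: now try B = true.
The clause (!D) is unit, so D = false.
The clause (!C) is unit, so C = false.
The clause (F) is unit, so F = true.
The clause (!A) is unit, so A = false.
The clause (!H) is unit, so H = false.
That conflicts with the unit clause (H).
Both values of B lead to a conflict.

UNSATISFIABLE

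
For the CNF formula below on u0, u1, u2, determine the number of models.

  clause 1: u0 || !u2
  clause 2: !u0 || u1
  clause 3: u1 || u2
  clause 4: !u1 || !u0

There are 2^3 = 8 truth assignments over (u0, u1, u2).
Check each against the 4 clauses (columns in the order u0, u1, u2):
  F F F  ✗ fails (u1 || u2)
  F F T  ✗ fails (u0 || !u2)
  F T F  ✓ satisfies all
  F T T  ✗ fails (u0 || !u2)
  T F F  ✗ fails (!u0 || u1)
  T F T  ✗ fails (!u0 || u1)
  T T F  ✗ fails (!u1 || !u0)
  T T T  ✗ fails (!u1 || !u0)
1 of the 8 rows is a model.

1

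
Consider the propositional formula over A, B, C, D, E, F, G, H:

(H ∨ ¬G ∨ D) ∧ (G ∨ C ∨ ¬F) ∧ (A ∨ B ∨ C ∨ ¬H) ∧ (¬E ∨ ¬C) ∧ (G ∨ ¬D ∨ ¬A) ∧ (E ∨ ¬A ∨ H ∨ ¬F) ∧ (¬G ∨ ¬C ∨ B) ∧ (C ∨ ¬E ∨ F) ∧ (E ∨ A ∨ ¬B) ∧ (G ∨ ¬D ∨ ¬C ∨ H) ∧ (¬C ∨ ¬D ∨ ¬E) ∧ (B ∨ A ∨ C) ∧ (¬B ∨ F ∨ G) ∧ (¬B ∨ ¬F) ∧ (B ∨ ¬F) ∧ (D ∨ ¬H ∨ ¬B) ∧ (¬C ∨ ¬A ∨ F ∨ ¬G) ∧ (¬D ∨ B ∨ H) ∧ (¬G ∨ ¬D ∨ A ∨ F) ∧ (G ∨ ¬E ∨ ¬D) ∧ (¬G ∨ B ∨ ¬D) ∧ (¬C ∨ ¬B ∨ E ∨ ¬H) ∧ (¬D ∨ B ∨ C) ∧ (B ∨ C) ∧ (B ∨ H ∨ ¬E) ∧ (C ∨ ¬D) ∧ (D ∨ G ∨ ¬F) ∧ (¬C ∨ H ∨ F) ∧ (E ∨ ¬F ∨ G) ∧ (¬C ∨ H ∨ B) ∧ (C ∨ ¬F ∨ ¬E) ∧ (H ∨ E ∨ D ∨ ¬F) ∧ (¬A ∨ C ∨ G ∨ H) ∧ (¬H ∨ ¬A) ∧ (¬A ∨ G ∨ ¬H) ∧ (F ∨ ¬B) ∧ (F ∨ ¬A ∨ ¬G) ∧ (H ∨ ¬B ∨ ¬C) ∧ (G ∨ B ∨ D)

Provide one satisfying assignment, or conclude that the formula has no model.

A=False; B=False; C=True; D=True; E=False; F=False; G=False; H=True

Suppose E = False.
Suppose A = False.
(¬B) alone gives B = False.
(C) alone gives C = True.
(¬G) alone gives G = False.
(¬F) alone gives F = False.
(H) alone gives H = True.
(D) alone gives D = True.
Every clause now holds.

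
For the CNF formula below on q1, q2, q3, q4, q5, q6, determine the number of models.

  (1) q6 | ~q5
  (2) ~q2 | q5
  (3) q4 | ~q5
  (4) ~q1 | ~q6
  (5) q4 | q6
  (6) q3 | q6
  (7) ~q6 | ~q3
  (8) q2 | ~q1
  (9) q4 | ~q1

There are 2^6 = 64 truth assignments over (q1, q2, q3, q4, q5, q6).
Split on q5. With q5 = 1, the clauses containing q5 are satisfied and ~q5 drops from the rest; 2 of the 2^5 = 32 assignments to the other variables satisfy what remains.
With q5 = 0, by the same count on the reduced clause set, 3 assignments work.
(One model: q1=F, q2=F, q3=F, q4=F, q5=F, q6=T.)
Total: 2 + 3 = 5.

5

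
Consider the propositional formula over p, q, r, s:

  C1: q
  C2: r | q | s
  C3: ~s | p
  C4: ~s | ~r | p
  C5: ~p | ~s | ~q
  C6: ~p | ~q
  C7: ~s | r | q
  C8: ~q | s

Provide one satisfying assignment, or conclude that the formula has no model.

From the singleton clause (q), q = 1.
From the singleton clause (~p), p = 0.
From the singleton clause (~s), s = 0.
Now (s) is unsatisfied and unit — conflict.

UNSATISFIABLE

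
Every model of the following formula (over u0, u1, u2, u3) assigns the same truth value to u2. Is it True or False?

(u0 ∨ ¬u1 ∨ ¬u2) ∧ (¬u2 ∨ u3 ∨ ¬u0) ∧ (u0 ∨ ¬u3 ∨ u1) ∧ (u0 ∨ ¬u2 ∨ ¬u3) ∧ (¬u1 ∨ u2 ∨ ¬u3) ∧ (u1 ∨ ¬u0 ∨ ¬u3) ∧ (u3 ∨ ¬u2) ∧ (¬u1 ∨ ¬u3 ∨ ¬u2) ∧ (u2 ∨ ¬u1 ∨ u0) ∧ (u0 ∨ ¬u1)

Suppose u2 = True.
From the singleton clause (u3), u3 = True.
From the singleton clause (u0), u0 = True.
From the singleton clause (u1), u1 = True.
That conflicts with the unit clause (¬u1).
So every satisfying assignment has u2 = False.

False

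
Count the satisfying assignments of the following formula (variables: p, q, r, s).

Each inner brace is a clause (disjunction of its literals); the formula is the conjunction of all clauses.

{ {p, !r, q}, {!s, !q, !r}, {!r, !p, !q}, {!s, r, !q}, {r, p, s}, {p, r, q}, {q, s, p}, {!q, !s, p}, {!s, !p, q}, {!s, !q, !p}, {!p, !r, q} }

There are 2^4 = 16 truth assignments over (p, q, r, s).
Split on p. With p = true, the clauses containing p are satisfied and !p drops from the rest; 2 of the 2^3 = 8 assignments to the other variables satisfy what remains.
With p = false, by the same count on the reduced clause set, 1 assignment works.
(One model: p=F, q=T, r=T, s=F.)
Total: 2 + 1 = 3.

3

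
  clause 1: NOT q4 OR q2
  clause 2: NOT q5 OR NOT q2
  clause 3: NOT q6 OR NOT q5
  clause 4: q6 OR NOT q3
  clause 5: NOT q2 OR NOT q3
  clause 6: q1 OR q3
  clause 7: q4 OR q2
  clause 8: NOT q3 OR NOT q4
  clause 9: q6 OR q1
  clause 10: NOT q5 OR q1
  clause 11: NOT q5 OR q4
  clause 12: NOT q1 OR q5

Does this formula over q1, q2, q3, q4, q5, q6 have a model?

Try q4 = false.
From the singleton clause (q2), q2 = true.
From the singleton clause (NOT q5), q5 = false.
From the singleton clause (NOT q3), q3 = false.
From the singleton clause (q1), q1 = true.
Now (NOT q1) is unsatisfied and unit — conflict.
So q4 must be the other value — set q4 = true.
From the singleton clause (q2), q2 = true.
From the singleton clause (NOT q5), q5 = false.
From the singleton clause (NOT q3), q3 = false.
From the singleton clause (q1), q1 = true.
Now (NOT q1) is unsatisfied and unit — conflict.
Both values of q4 lead to a conflict.
No assignment satisfies every clause.

No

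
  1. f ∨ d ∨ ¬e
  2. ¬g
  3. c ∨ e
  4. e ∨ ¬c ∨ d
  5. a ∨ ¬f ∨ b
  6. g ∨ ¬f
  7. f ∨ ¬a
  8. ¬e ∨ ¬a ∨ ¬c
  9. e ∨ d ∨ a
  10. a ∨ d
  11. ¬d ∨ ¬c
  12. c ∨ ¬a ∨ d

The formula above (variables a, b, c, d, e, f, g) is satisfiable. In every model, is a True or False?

Suppose a = True.
Unit clause (¬g) forces g = False.
Unit clause (¬f) forces f = False.
But (f) is also a unit clause — contradiction.
So every satisfying assignment has a = False.

False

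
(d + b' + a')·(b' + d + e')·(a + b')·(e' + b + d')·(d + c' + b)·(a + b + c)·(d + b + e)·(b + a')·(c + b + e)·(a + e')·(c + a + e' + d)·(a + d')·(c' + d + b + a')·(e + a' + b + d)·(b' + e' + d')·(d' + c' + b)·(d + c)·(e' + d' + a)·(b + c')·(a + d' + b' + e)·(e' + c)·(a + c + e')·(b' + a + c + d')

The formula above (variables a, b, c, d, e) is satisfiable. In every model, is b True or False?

True

Suppose b = 0.
The clause (a') is unit, so a = 0.
The clause (c) is unit, so c = 1.
That conflicts with the unit clause (c').
So every satisfying assignment has b = True.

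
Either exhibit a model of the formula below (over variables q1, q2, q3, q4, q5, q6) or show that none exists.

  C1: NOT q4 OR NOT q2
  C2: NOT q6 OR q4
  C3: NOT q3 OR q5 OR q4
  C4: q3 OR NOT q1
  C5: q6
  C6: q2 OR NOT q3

(q6) alone gives q6 = true.
(q4) alone gives q4 = true.
(NOT q2) alone gives q2 = false.
(NOT q3) alone gives q3 = false.
(NOT q1) alone gives q1 = false.
No clause remains; q5 is free.

q1: false,  q2: false,  q3: false,  q4: true,  q5: true,  q6: true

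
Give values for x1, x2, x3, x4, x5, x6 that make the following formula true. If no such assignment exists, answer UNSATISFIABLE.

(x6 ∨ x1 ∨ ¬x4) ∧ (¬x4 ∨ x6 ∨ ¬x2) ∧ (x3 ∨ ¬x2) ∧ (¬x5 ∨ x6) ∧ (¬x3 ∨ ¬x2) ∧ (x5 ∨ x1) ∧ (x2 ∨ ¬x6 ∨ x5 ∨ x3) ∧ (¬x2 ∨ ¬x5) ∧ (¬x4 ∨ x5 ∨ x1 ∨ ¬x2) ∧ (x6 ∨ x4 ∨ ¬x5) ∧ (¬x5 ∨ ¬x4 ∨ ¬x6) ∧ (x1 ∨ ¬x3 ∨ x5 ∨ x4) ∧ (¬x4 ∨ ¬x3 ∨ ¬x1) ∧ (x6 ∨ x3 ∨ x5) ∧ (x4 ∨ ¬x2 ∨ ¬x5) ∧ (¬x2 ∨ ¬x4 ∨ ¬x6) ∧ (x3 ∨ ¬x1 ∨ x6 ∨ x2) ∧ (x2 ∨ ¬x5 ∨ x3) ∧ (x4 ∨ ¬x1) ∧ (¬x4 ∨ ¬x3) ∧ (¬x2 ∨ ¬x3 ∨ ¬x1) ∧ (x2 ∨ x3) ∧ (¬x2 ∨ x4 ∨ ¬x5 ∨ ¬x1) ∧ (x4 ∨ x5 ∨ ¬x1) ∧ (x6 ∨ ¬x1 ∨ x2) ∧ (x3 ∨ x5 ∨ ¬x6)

Suppose x3 = True.
Unit clause (¬x2) forces x2 = False.
Unit clause (¬x4) forces x4 = False.
Unit clause (¬x1) forces x1 = False.
Unit clause (x5) forces x5 = True.
Unit clause (x6) forces x6 = True.
This assignment satisfies each clause.

x1: False; x2: False; x3: True; x4: False; x5: True; x6: True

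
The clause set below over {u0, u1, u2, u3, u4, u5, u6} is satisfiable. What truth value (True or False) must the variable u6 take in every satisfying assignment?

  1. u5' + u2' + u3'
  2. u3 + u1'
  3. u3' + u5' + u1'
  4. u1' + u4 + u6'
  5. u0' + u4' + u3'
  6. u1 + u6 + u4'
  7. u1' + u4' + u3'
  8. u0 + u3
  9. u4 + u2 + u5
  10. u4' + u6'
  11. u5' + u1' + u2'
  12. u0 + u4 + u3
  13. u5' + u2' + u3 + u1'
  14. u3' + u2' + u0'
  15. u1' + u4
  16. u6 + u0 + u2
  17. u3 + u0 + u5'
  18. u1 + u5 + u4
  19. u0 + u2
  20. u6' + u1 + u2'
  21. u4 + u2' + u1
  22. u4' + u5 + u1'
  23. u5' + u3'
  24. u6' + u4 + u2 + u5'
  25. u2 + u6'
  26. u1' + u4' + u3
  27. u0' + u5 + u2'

False

Suppose u6 = 1.
From the singleton clause (u4'), u4 = 0.
From the singleton clause (u1'), u1 = 0.
From the singleton clause (u5), u5 = 1.
From the singleton clause (u2'), u2 = 0.
But (u2) is also a unit clause — contradiction.
So every satisfying assignment has u6 = False.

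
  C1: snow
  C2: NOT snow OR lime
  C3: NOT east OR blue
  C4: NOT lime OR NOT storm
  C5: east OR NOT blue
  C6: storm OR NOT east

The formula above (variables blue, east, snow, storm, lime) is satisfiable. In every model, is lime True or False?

True

Suppose lime = false.
The clause (snow) is unit, so snow = true.
That conflicts with the unit clause (NOT snow).
So every satisfying assignment has lime = True.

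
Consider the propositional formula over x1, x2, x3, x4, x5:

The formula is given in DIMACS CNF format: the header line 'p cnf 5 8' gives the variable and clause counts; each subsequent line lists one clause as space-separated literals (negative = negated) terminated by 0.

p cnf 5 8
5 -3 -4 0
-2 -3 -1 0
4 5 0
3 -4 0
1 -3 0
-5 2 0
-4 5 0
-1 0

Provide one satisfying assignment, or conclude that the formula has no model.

x1=False, x2=True, x3=False, x4=False, x5=True

From the singleton clause (¬x1), x1 = False.
From the singleton clause (¬x3), x3 = False.
From the singleton clause (¬x4), x4 = False.
From the singleton clause (x5), x5 = True.
From the singleton clause (x2), x2 = True.
All clauses are satisfied.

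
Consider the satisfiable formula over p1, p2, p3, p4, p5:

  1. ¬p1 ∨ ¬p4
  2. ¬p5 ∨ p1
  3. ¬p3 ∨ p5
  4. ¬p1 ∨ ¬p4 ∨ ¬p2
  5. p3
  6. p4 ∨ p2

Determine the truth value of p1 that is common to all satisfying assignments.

True

Suppose p1 = False.
The clause (¬p5) is unit, so p5 = False.
The clause (¬p3) is unit, so p3 = False.
But (p3) is also a unit clause — contradiction.
So every satisfying assignment has p1 = True.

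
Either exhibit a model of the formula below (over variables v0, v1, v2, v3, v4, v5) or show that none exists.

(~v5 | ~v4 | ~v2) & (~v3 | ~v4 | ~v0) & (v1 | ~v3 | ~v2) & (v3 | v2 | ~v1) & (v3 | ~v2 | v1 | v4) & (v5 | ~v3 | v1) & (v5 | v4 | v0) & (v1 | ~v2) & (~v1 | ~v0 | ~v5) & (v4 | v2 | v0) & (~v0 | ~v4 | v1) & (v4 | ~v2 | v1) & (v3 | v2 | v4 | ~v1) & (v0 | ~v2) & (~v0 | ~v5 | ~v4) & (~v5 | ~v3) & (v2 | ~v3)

v0: 1,  v1: 0,  v2: 0,  v3: 0,  v4: 0,  v5: 0

Branch on v1: set v1 = 0.
Unit clause (~v2) forces v2 = 0.
Unit clause (~v3) forces v3 = 0.
Branch on v4: set v4 = 0.
Unit clause (v0) forces v0 = 1.
All clauses hold; v5 can take either value.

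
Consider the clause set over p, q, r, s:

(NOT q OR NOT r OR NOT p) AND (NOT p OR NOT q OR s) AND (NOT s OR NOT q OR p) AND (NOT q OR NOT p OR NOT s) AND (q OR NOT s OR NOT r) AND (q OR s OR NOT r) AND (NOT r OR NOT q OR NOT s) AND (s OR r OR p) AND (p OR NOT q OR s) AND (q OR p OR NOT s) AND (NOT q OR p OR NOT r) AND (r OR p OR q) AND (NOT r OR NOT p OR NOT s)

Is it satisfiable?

Try q = false.
Try s = false.
Unit clause (NOT r) forces r = false.
Unit clause (p) forces p = true.
This assignment satisfies each clause.
A satisfying assignment: p: true,  q: false,  r: false,  s: false.

Satisfiable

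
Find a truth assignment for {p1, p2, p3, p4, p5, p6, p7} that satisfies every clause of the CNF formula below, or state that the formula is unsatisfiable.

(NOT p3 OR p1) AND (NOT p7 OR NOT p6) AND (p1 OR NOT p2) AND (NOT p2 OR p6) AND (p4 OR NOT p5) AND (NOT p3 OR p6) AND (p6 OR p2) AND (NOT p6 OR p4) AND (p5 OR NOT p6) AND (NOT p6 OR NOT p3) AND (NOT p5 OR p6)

p1 ↦ false, p2 ↦ false, p3 ↦ false, p4 ↦ true, p5 ↦ true, p6 ↦ true, p7 ↦ false

Branch on p3: set p3 = false.
Branch on p7: set p7 = false.
Branch on p1: set p1 = false.
Unit clause (NOT p2) forces p2 = false.
Unit clause (p6) forces p6 = true.
Unit clause (p4) forces p4 = true.
Unit clause (p5) forces p5 = true.
This assignment satisfies each clause.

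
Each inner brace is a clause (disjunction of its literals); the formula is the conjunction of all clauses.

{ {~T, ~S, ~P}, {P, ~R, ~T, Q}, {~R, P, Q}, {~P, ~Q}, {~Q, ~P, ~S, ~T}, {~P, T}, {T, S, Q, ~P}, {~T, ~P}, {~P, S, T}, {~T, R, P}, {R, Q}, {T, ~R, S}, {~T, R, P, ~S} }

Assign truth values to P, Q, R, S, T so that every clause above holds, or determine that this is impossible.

P: 0, Q: 1, R: 0, S: 1, T: 0

Suppose P = 0.
Suppose R = 0.
From the singleton clause (~T), T = 0.
From the singleton clause (Q), Q = 1.
All clauses hold; S can take either value.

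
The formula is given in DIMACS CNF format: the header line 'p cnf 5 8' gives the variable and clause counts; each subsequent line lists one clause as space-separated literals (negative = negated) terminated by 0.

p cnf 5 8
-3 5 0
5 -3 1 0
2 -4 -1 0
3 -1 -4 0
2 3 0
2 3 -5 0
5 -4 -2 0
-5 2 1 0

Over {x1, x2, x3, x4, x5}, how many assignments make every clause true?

10

There are 2^5 = 32 truth assignments over (x1, x2, x3, x4, x5).
Split on x5. With x5 = True, the clauses containing x5 are satisfied and ¬x5 drops from the rest; 8 of the 2^4 = 16 assignments to the other variables satisfy what remains.
With x5 = False, by the same count on the reduced clause set, 2 assignments work.
Total: 8 + 2 = 10.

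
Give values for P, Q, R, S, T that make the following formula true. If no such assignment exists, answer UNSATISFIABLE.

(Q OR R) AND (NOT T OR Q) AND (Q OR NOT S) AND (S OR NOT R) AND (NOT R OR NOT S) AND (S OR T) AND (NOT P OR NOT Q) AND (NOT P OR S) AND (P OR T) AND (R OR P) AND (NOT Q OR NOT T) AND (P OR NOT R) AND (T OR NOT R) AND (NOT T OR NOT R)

UNSATISFIABLE

Case Q = true:
From the singleton clause (NOT P), P = false.
From the singleton clause (T), T = true.
Now (NOT T) is unsatisfied and unit — conflict.
Undo Q and try Q = false.
From the singleton clause (R), R = true.
From the singleton clause (NOT T), T = false.
Now (T) is unsatisfied and unit — conflict.
Neither Q = true nor Q = false works.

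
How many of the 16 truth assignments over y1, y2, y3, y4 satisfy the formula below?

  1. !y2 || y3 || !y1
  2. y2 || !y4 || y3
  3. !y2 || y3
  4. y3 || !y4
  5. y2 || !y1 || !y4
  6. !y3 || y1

There are 2^4 = 16 truth assignments over (y1, y2, y3, y4).
Check each against the 6 clauses (columns in the order y1, y2, y3, y4):
  F F F F  ✓ satisfies all
  F F F T  ✗ fails (y2 || !y4 || y3)
  F F T F  ✗ fails (!y3 || y1)
  F F T T  ✗ fails (!y3 || y1)
  F T F F  ✗ fails (!y2 || y3)
  F T F T  ✗ fails (!y2 || y3)
  F T T F  ✗ fails (!y3 || y1)
  F T T T  ✗ fails (!y3 || y1)
  T F F F  ✓ satisfies all
  T F F T  ✗ fails (y2 || !y4 || y3)
  T F T F  ✓ satisfies all
  T F T T  ✗ fails (y2 || !y1 || !y4)
  T T F F  ✗ fails (!y2 || y3 || !y1)
  T T F T  ✗ fails (!y2 || y3 || !y1)
  T T T F  ✓ satisfies all
  T T T T  ✓ satisfies all
5 of the 16 rows are models.

5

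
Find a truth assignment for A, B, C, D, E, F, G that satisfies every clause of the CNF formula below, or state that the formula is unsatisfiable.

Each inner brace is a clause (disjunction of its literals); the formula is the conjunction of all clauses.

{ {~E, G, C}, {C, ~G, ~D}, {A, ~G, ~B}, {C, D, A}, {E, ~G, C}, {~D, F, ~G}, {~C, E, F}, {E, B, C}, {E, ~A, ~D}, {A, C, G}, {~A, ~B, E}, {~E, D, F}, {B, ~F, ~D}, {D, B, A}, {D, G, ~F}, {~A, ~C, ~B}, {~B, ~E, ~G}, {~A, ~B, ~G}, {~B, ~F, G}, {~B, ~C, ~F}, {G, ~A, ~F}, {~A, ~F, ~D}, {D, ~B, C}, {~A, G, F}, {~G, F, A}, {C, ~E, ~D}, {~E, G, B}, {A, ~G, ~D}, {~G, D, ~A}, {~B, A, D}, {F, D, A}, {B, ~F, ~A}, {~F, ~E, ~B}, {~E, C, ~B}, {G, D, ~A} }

Suppose E = 1.
Suppose G = 0.
(C) alone gives C = 1.
(B) alone gives B = 1.
(~A) alone gives A = 0.
(~F) alone gives F = 0.
(D) alone gives D = 1.
Every clause now holds.

A ↦ 0, B ↦ 1, C ↦ 1, D ↦ 1, E ↦ 1, F ↦ 0, G ↦ 0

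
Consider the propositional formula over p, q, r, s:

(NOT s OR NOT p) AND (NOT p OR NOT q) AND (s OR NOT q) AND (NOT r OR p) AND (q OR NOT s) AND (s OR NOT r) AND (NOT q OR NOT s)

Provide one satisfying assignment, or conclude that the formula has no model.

Try s = false.
(NOT q) alone gives q = false.
(NOT r) alone gives r = false.
Every clause is now satisfied; p is unconstrained.

p: false, q: false, r: false, s: false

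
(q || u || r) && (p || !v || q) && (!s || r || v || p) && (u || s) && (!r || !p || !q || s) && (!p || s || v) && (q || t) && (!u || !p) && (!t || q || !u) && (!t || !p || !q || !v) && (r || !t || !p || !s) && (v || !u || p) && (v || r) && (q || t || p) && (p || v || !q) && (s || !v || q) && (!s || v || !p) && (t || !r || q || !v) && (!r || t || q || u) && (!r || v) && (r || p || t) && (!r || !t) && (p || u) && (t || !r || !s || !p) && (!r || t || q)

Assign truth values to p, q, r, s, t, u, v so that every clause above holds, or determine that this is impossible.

Case u = true:
The clause (!p) is unit, so p = false.
The clause (v) is unit, so v = true.
The clause (q) is unit, so q = true.
Case r = false:
The clause (t) is unit, so t = true.
No clause remains; s is free.

p=false,  q=true,  r=false,  s=false,  t=true,  u=true,  v=true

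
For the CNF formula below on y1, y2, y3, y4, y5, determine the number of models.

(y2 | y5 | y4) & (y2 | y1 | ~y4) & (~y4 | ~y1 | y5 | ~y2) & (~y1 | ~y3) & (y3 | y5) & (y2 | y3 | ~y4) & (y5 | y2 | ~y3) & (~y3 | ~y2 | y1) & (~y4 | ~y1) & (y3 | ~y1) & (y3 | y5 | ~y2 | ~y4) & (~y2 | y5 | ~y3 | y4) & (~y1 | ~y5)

4

There are 2^5 = 32 truth assignments over (y1, y2, y3, y4, y5).
Split on y1. With y1 = 1, the clauses containing y1 are satisfied and ~y1 drops from the rest; 0 of the 2^4 = 16 assignments to the other variables satisfy what remains.
With y1 = 0, by the same count on the reduced clause set, 4 assignments work.
(One model: y1=F, y2=F, y3=F, y4=F, y5=T.)
Total: 0 + 4 = 4.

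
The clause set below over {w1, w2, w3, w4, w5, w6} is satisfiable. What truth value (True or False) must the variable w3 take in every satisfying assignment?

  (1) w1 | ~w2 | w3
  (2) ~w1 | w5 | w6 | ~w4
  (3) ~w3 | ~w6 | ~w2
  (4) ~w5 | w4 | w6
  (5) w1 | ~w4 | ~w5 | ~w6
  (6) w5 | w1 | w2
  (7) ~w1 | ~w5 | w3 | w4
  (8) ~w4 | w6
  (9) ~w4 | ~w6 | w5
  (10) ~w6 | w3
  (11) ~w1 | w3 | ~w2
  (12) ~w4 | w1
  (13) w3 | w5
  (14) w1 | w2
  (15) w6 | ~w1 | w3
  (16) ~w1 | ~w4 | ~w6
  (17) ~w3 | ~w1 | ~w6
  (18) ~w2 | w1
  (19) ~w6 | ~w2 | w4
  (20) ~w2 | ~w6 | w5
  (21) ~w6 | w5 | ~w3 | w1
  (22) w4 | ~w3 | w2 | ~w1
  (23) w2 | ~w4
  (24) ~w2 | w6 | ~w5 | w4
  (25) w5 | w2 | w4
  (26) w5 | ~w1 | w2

Suppose w3 = 0.
The clause (~w6) is unit, so w6 = 0.
The clause (~w4) is unit, so w4 = 0.
The clause (~w5) is unit, so w5 = 0.
Now (w5) is unsatisfied and unit — conflict.
So every satisfying assignment has w3 = True.

True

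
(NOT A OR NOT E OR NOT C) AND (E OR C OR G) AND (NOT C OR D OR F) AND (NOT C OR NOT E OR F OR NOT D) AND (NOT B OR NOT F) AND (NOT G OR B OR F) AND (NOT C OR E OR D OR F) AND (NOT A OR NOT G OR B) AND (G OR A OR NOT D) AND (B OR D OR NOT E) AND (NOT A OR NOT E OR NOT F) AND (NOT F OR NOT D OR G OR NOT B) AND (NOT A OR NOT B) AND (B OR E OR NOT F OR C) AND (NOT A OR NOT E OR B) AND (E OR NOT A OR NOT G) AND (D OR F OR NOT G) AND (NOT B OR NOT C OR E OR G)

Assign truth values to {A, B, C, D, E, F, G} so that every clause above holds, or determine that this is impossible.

A: true, B: false, C: true, D: false, E: false, F: true, G: false

Branch on B: set B = false.
Branch on G: set G = false.
Branch on E: set E = false.
From the singleton clause (C), C = true.
Branch on D: set D = false.
From the singleton clause (F), F = true.
All clauses hold; A can take either value.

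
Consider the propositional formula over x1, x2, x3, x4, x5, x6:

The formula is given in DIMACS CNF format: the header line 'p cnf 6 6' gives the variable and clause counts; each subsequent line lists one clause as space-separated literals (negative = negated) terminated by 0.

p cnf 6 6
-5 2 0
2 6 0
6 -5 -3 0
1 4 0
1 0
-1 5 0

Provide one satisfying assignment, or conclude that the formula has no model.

x1=True, x2=True, x3=True, x4=False, x5=True, x6=True

From the singleton clause (x1), x1 = True.
From the singleton clause (x5), x5 = True.
From the singleton clause (x2), x2 = True.
Case x6 = True:
All clauses hold; x3, x4 can take either value.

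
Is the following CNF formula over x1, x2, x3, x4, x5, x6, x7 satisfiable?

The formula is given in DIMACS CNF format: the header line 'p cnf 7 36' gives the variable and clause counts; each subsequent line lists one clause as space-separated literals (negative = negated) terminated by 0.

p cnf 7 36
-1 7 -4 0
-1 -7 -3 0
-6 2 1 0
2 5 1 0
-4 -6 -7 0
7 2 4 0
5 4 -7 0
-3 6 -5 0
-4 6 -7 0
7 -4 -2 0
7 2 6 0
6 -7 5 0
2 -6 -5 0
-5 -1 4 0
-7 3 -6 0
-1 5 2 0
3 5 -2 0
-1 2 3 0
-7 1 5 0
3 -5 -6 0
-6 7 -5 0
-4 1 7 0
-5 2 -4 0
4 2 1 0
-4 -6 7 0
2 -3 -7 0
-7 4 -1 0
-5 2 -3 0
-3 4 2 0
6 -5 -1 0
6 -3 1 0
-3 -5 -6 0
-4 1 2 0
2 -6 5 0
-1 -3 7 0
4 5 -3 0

Satisfiable

Suppose x1 = False.
Suppose x6 = False.
From the singleton clause (¬x3), x3 = False.
Suppose x2 = True.
From the singleton clause (x5), x5 = True.
Suppose x4 = False.
All clauses hold; x7 can take either value.
A satisfying assignment: x1 ↦ False, x2 ↦ True, x3 ↦ False, x4 ↦ False, x5 ↦ True, x6 ↦ False, x7 ↦ False.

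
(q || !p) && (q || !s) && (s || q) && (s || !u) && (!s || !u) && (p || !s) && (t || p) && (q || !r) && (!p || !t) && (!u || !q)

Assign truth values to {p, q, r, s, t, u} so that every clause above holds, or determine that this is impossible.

Branch on q: set q = true.
Unit clause (!u) forces u = false.
Branch on p: set p = true.
Unit clause (!t) forces t = false.
Every clause is now satisfied; r, s are unconstrained.

p: true; q: true; r: true; s: false; t: false; u: false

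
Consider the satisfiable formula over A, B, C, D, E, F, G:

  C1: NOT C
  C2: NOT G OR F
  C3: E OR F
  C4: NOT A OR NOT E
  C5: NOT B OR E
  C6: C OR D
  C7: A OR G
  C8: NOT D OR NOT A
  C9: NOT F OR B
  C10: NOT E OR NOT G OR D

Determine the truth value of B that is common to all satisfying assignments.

Suppose B = false.
(NOT C) alone gives C = false.
(D) alone gives D = true.
(NOT A) alone gives A = false.
(G) alone gives G = true.
(F) alone gives F = true.
That conflicts with the unit clause (NOT F).
So every satisfying assignment has B = True.

True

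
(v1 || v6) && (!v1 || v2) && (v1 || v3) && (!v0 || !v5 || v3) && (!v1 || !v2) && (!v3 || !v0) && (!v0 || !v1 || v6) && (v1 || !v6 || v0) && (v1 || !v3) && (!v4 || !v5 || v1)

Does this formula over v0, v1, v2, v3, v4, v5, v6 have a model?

Suppose v1 = true.
Unit clause (v2) forces v2 = true.
That conflicts with the unit clause (!v2).
Undo v1 and try v1 = false.
Unit clause (v6) forces v6 = true.
Unit clause (v3) forces v3 = true.
That conflicts with the unit clause (!v3).
Both values of v1 lead to a conflict.
No assignment satisfies every clause.

No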